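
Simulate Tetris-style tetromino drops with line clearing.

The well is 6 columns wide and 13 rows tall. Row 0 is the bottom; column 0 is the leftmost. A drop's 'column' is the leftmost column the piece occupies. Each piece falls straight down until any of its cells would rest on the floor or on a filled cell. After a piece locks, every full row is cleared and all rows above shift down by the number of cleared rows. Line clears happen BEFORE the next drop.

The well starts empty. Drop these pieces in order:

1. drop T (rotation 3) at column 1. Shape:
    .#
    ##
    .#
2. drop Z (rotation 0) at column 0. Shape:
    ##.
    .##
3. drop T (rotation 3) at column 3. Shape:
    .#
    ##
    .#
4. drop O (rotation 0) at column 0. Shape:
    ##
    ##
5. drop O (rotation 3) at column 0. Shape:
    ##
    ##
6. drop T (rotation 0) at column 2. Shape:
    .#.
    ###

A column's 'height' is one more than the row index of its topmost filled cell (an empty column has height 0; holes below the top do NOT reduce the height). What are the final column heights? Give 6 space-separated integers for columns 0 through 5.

Answer: 9 9 5 6 5 0

Derivation:
Drop 1: T rot3 at col 1 lands with bottom-row=0; cleared 0 line(s) (total 0); column heights now [0 2 3 0 0 0], max=3
Drop 2: Z rot0 at col 0 lands with bottom-row=3; cleared 0 line(s) (total 0); column heights now [5 5 4 0 0 0], max=5
Drop 3: T rot3 at col 3 lands with bottom-row=0; cleared 0 line(s) (total 0); column heights now [5 5 4 2 3 0], max=5
Drop 4: O rot0 at col 0 lands with bottom-row=5; cleared 0 line(s) (total 0); column heights now [7 7 4 2 3 0], max=7
Drop 5: O rot3 at col 0 lands with bottom-row=7; cleared 0 line(s) (total 0); column heights now [9 9 4 2 3 0], max=9
Drop 6: T rot0 at col 2 lands with bottom-row=4; cleared 0 line(s) (total 0); column heights now [9 9 5 6 5 0], max=9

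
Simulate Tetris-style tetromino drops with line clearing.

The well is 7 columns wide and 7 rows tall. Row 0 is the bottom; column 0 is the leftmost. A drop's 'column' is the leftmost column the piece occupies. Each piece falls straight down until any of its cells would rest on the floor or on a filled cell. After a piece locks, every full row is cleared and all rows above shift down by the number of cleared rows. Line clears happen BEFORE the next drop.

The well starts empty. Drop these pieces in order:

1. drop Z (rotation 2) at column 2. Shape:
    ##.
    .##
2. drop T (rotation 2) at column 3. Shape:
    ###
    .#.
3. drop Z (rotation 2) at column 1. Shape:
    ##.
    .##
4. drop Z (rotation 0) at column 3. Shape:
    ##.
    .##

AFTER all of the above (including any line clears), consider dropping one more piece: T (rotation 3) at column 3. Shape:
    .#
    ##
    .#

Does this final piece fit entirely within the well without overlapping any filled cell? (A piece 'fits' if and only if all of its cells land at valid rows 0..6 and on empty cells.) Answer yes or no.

Answer: no

Derivation:
Drop 1: Z rot2 at col 2 lands with bottom-row=0; cleared 0 line(s) (total 0); column heights now [0 0 2 2 1 0 0], max=2
Drop 2: T rot2 at col 3 lands with bottom-row=1; cleared 0 line(s) (total 0); column heights now [0 0 2 3 3 3 0], max=3
Drop 3: Z rot2 at col 1 lands with bottom-row=3; cleared 0 line(s) (total 0); column heights now [0 5 5 4 3 3 0], max=5
Drop 4: Z rot0 at col 3 lands with bottom-row=3; cleared 0 line(s) (total 0); column heights now [0 5 5 5 5 4 0], max=5
Test piece T rot3 at col 3 (width 2): heights before test = [0 5 5 5 5 4 0]; fits = False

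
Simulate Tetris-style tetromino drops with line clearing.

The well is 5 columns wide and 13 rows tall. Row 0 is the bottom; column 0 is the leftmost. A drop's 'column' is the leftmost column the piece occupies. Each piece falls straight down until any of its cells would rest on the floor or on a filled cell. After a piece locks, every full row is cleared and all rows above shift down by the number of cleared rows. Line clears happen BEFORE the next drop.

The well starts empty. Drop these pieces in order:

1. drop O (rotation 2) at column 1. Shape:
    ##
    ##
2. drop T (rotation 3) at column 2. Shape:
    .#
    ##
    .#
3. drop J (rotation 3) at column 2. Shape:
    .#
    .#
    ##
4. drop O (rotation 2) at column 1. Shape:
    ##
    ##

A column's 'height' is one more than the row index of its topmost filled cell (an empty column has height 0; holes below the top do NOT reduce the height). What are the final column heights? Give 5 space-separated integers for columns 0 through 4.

Answer: 0 7 7 7 0

Derivation:
Drop 1: O rot2 at col 1 lands with bottom-row=0; cleared 0 line(s) (total 0); column heights now [0 2 2 0 0], max=2
Drop 2: T rot3 at col 2 lands with bottom-row=1; cleared 0 line(s) (total 0); column heights now [0 2 3 4 0], max=4
Drop 3: J rot3 at col 2 lands with bottom-row=4; cleared 0 line(s) (total 0); column heights now [0 2 5 7 0], max=7
Drop 4: O rot2 at col 1 lands with bottom-row=5; cleared 0 line(s) (total 0); column heights now [0 7 7 7 0], max=7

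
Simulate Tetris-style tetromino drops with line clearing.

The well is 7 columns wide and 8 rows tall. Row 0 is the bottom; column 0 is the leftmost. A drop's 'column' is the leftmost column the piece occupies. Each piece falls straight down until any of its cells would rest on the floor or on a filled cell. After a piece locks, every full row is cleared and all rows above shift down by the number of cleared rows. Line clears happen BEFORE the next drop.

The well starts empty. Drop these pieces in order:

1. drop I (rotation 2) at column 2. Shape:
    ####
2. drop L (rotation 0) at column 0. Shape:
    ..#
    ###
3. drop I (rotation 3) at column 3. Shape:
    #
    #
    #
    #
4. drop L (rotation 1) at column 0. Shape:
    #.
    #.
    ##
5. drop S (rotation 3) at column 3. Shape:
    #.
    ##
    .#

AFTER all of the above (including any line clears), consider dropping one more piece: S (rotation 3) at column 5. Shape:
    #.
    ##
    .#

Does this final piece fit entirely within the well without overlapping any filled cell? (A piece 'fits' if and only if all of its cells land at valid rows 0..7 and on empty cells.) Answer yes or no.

Answer: yes

Derivation:
Drop 1: I rot2 at col 2 lands with bottom-row=0; cleared 0 line(s) (total 0); column heights now [0 0 1 1 1 1 0], max=1
Drop 2: L rot0 at col 0 lands with bottom-row=1; cleared 0 line(s) (total 0); column heights now [2 2 3 1 1 1 0], max=3
Drop 3: I rot3 at col 3 lands with bottom-row=1; cleared 0 line(s) (total 0); column heights now [2 2 3 5 1 1 0], max=5
Drop 4: L rot1 at col 0 lands with bottom-row=2; cleared 0 line(s) (total 0); column heights now [5 3 3 5 1 1 0], max=5
Drop 5: S rot3 at col 3 lands with bottom-row=4; cleared 0 line(s) (total 0); column heights now [5 3 3 7 6 1 0], max=7
Test piece S rot3 at col 5 (width 2): heights before test = [5 3 3 7 6 1 0]; fits = True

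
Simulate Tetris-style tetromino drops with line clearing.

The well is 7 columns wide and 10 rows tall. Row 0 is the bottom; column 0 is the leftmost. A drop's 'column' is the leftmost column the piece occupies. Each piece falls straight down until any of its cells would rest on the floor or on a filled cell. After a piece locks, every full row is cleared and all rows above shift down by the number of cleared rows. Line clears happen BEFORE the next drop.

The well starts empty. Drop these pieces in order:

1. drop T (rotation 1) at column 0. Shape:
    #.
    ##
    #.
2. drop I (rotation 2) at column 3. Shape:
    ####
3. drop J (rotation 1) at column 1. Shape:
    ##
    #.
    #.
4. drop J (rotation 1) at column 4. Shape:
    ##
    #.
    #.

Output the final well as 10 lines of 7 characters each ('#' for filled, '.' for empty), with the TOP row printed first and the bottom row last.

Answer: .......
.......
.......
.......
.......
.##....
.#..##.
##..#..
##..#..
#..####

Derivation:
Drop 1: T rot1 at col 0 lands with bottom-row=0; cleared 0 line(s) (total 0); column heights now [3 2 0 0 0 0 0], max=3
Drop 2: I rot2 at col 3 lands with bottom-row=0; cleared 0 line(s) (total 0); column heights now [3 2 0 1 1 1 1], max=3
Drop 3: J rot1 at col 1 lands with bottom-row=2; cleared 0 line(s) (total 0); column heights now [3 5 5 1 1 1 1], max=5
Drop 4: J rot1 at col 4 lands with bottom-row=1; cleared 0 line(s) (total 0); column heights now [3 5 5 1 4 4 1], max=5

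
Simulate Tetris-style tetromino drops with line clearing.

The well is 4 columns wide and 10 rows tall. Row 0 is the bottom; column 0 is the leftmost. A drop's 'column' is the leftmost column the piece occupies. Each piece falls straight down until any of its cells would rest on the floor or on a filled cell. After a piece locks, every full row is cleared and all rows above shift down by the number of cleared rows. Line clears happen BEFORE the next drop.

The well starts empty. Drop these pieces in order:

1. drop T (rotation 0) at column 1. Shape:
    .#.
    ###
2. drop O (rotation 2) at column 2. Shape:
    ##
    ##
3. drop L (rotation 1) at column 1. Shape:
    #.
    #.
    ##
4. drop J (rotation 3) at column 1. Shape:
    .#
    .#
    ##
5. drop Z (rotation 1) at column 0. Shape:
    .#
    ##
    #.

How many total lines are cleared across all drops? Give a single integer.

Answer: 0

Derivation:
Drop 1: T rot0 at col 1 lands with bottom-row=0; cleared 0 line(s) (total 0); column heights now [0 1 2 1], max=2
Drop 2: O rot2 at col 2 lands with bottom-row=2; cleared 0 line(s) (total 0); column heights now [0 1 4 4], max=4
Drop 3: L rot1 at col 1 lands with bottom-row=4; cleared 0 line(s) (total 0); column heights now [0 7 5 4], max=7
Drop 4: J rot3 at col 1 lands with bottom-row=7; cleared 0 line(s) (total 0); column heights now [0 8 10 4], max=10
Drop 5: Z rot1 at col 0 lands with bottom-row=7; cleared 0 line(s) (total 0); column heights now [9 10 10 4], max=10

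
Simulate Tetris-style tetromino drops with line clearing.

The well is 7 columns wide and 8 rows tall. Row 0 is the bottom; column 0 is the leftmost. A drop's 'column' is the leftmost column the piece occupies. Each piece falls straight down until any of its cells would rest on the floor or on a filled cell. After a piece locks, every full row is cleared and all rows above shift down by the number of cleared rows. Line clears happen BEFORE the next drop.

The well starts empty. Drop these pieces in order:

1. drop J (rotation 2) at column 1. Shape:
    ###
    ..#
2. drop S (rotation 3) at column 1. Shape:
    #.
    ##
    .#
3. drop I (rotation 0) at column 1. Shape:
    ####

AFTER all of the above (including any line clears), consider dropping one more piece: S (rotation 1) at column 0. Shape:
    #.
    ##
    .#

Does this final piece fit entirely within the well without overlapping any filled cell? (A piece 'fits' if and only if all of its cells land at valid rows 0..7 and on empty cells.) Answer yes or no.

Answer: no

Derivation:
Drop 1: J rot2 at col 1 lands with bottom-row=0; cleared 0 line(s) (total 0); column heights now [0 2 2 2 0 0 0], max=2
Drop 2: S rot3 at col 1 lands with bottom-row=2; cleared 0 line(s) (total 0); column heights now [0 5 4 2 0 0 0], max=5
Drop 3: I rot0 at col 1 lands with bottom-row=5; cleared 0 line(s) (total 0); column heights now [0 6 6 6 6 0 0], max=6
Test piece S rot1 at col 0 (width 2): heights before test = [0 6 6 6 6 0 0]; fits = False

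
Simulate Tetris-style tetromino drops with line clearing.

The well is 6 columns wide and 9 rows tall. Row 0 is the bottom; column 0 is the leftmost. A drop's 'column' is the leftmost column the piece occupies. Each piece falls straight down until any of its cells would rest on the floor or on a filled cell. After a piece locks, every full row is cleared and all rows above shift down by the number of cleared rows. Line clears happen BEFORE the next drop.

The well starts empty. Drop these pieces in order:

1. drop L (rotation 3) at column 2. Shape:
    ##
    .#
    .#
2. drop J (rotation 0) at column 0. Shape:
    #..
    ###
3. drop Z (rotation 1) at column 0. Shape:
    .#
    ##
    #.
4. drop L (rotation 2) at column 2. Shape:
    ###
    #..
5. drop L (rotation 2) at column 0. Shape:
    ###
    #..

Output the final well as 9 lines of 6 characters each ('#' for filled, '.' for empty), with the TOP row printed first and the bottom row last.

Drop 1: L rot3 at col 2 lands with bottom-row=0; cleared 0 line(s) (total 0); column heights now [0 0 3 3 0 0], max=3
Drop 2: J rot0 at col 0 lands with bottom-row=3; cleared 0 line(s) (total 0); column heights now [5 4 4 3 0 0], max=5
Drop 3: Z rot1 at col 0 lands with bottom-row=5; cleared 0 line(s) (total 0); column heights now [7 8 4 3 0 0], max=8
Drop 4: L rot2 at col 2 lands with bottom-row=4; cleared 0 line(s) (total 0); column heights now [7 8 6 6 6 0], max=8
Drop 5: L rot2 at col 0 lands with bottom-row=7; cleared 0 line(s) (total 0); column heights now [9 9 9 6 6 0], max=9

Answer: ###...
##....
##....
#.###.
#.#...
###...
..##..
...#..
...#..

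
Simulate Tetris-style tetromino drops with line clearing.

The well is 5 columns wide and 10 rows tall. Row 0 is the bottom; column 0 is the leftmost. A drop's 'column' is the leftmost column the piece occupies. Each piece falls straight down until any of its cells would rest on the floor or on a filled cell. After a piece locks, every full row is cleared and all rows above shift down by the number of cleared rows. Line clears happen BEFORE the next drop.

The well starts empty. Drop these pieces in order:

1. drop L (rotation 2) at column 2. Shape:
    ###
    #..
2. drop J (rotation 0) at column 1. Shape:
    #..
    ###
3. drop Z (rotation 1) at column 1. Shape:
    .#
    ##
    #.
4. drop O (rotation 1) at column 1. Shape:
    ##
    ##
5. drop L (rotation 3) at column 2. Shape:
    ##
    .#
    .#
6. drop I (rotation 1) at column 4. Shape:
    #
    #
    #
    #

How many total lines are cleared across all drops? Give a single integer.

Drop 1: L rot2 at col 2 lands with bottom-row=0; cleared 0 line(s) (total 0); column heights now [0 0 2 2 2], max=2
Drop 2: J rot0 at col 1 lands with bottom-row=2; cleared 0 line(s) (total 0); column heights now [0 4 3 3 2], max=4
Drop 3: Z rot1 at col 1 lands with bottom-row=4; cleared 0 line(s) (total 0); column heights now [0 6 7 3 2], max=7
Drop 4: O rot1 at col 1 lands with bottom-row=7; cleared 0 line(s) (total 0); column heights now [0 9 9 3 2], max=9
Drop 5: L rot3 at col 2 lands with bottom-row=7; cleared 0 line(s) (total 0); column heights now [0 9 10 10 2], max=10
Drop 6: I rot1 at col 4 lands with bottom-row=2; cleared 0 line(s) (total 0); column heights now [0 9 10 10 6], max=10

Answer: 0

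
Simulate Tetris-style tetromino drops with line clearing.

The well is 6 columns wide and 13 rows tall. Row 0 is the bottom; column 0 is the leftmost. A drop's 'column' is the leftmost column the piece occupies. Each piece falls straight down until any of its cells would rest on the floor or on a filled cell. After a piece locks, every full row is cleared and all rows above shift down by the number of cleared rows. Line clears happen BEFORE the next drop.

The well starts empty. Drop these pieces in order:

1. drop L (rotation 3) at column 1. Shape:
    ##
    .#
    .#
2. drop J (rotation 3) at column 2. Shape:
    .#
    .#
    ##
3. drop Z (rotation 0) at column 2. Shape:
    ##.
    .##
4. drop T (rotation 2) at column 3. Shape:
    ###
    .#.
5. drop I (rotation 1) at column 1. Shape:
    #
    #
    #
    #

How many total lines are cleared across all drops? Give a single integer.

Answer: 0

Derivation:
Drop 1: L rot3 at col 1 lands with bottom-row=0; cleared 0 line(s) (total 0); column heights now [0 3 3 0 0 0], max=3
Drop 2: J rot3 at col 2 lands with bottom-row=3; cleared 0 line(s) (total 0); column heights now [0 3 4 6 0 0], max=6
Drop 3: Z rot0 at col 2 lands with bottom-row=6; cleared 0 line(s) (total 0); column heights now [0 3 8 8 7 0], max=8
Drop 4: T rot2 at col 3 lands with bottom-row=7; cleared 0 line(s) (total 0); column heights now [0 3 8 9 9 9], max=9
Drop 5: I rot1 at col 1 lands with bottom-row=3; cleared 0 line(s) (total 0); column heights now [0 7 8 9 9 9], max=9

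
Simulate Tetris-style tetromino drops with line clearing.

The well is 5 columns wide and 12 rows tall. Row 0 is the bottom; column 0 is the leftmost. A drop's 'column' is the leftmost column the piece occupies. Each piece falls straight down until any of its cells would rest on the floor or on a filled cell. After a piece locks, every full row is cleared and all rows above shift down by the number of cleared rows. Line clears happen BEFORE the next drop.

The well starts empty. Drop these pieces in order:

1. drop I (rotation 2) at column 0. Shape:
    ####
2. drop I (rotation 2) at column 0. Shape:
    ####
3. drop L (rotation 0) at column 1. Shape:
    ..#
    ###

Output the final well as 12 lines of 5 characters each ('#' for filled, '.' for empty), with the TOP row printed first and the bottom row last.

Drop 1: I rot2 at col 0 lands with bottom-row=0; cleared 0 line(s) (total 0); column heights now [1 1 1 1 0], max=1
Drop 2: I rot2 at col 0 lands with bottom-row=1; cleared 0 line(s) (total 0); column heights now [2 2 2 2 0], max=2
Drop 3: L rot0 at col 1 lands with bottom-row=2; cleared 0 line(s) (total 0); column heights now [2 3 3 4 0], max=4

Answer: .....
.....
.....
.....
.....
.....
.....
.....
...#.
.###.
####.
####.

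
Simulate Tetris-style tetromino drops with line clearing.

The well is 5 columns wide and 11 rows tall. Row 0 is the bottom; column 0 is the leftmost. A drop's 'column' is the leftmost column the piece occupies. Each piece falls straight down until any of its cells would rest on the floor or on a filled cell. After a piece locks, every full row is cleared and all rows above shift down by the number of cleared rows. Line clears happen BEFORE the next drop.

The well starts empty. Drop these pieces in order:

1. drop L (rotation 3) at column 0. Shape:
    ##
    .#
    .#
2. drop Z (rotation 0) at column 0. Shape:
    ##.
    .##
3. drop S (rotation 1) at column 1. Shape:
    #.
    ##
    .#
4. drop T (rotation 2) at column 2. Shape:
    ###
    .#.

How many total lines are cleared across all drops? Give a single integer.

Drop 1: L rot3 at col 0 lands with bottom-row=0; cleared 0 line(s) (total 0); column heights now [3 3 0 0 0], max=3
Drop 2: Z rot0 at col 0 lands with bottom-row=3; cleared 0 line(s) (total 0); column heights now [5 5 4 0 0], max=5
Drop 3: S rot1 at col 1 lands with bottom-row=4; cleared 0 line(s) (total 0); column heights now [5 7 6 0 0], max=7
Drop 4: T rot2 at col 2 lands with bottom-row=5; cleared 0 line(s) (total 0); column heights now [5 7 7 7 7], max=7

Answer: 0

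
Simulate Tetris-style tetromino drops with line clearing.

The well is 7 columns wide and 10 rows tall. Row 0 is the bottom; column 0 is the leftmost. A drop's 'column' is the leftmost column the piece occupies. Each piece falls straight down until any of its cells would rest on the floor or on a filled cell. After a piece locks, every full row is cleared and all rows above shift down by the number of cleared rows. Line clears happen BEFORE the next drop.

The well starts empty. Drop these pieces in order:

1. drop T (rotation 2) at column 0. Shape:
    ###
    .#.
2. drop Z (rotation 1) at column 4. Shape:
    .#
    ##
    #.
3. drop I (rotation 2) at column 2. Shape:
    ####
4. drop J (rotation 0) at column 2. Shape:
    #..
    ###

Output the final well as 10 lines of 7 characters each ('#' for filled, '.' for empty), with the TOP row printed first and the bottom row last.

Drop 1: T rot2 at col 0 lands with bottom-row=0; cleared 0 line(s) (total 0); column heights now [2 2 2 0 0 0 0], max=2
Drop 2: Z rot1 at col 4 lands with bottom-row=0; cleared 0 line(s) (total 0); column heights now [2 2 2 0 2 3 0], max=3
Drop 3: I rot2 at col 2 lands with bottom-row=3; cleared 0 line(s) (total 0); column heights now [2 2 4 4 4 4 0], max=4
Drop 4: J rot0 at col 2 lands with bottom-row=4; cleared 0 line(s) (total 0); column heights now [2 2 6 5 5 4 0], max=6

Answer: .......
.......
.......
.......
..#....
..###..
..####.
.....#.
###.##.
.#..#..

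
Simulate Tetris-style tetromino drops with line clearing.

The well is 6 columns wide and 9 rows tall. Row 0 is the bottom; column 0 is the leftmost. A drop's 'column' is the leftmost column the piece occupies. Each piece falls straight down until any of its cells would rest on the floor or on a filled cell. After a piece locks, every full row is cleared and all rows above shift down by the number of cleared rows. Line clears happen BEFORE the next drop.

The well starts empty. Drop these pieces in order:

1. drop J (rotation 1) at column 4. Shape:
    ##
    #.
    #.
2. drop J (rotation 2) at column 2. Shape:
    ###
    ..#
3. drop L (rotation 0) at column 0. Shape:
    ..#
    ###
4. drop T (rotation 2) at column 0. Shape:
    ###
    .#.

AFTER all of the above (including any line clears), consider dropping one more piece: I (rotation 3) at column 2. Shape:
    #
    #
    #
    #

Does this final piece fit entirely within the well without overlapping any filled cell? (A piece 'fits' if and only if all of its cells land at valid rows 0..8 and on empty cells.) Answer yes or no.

Drop 1: J rot1 at col 4 lands with bottom-row=0; cleared 0 line(s) (total 0); column heights now [0 0 0 0 3 3], max=3
Drop 2: J rot2 at col 2 lands with bottom-row=3; cleared 0 line(s) (total 0); column heights now [0 0 5 5 5 3], max=5
Drop 3: L rot0 at col 0 lands with bottom-row=5; cleared 0 line(s) (total 0); column heights now [6 6 7 5 5 3], max=7
Drop 4: T rot2 at col 0 lands with bottom-row=6; cleared 0 line(s) (total 0); column heights now [8 8 8 5 5 3], max=8
Test piece I rot3 at col 2 (width 1): heights before test = [8 8 8 5 5 3]; fits = False

Answer: no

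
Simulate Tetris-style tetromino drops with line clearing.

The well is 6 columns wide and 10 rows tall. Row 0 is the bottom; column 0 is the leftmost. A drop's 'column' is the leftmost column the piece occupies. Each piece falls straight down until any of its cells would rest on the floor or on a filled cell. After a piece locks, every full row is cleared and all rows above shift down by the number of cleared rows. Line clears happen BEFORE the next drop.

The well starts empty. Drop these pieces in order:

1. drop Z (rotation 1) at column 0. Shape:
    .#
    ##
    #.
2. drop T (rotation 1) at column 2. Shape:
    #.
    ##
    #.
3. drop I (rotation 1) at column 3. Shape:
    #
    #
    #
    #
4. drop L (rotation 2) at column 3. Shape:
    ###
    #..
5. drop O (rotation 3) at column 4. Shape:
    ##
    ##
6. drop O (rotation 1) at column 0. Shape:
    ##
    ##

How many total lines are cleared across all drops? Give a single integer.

Answer: 0

Derivation:
Drop 1: Z rot1 at col 0 lands with bottom-row=0; cleared 0 line(s) (total 0); column heights now [2 3 0 0 0 0], max=3
Drop 2: T rot1 at col 2 lands with bottom-row=0; cleared 0 line(s) (total 0); column heights now [2 3 3 2 0 0], max=3
Drop 3: I rot1 at col 3 lands with bottom-row=2; cleared 0 line(s) (total 0); column heights now [2 3 3 6 0 0], max=6
Drop 4: L rot2 at col 3 lands with bottom-row=6; cleared 0 line(s) (total 0); column heights now [2 3 3 8 8 8], max=8
Drop 5: O rot3 at col 4 lands with bottom-row=8; cleared 0 line(s) (total 0); column heights now [2 3 3 8 10 10], max=10
Drop 6: O rot1 at col 0 lands with bottom-row=3; cleared 0 line(s) (total 0); column heights now [5 5 3 8 10 10], max=10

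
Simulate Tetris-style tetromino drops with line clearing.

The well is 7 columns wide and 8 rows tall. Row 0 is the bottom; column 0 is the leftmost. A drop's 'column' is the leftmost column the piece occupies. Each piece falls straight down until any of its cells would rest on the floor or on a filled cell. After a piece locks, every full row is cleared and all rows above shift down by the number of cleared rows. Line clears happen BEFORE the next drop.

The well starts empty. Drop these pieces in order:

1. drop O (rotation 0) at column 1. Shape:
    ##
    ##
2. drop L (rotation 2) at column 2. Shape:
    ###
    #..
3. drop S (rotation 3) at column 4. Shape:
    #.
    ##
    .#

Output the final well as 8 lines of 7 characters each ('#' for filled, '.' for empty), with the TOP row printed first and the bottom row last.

Drop 1: O rot0 at col 1 lands with bottom-row=0; cleared 0 line(s) (total 0); column heights now [0 2 2 0 0 0 0], max=2
Drop 2: L rot2 at col 2 lands with bottom-row=2; cleared 0 line(s) (total 0); column heights now [0 2 4 4 4 0 0], max=4
Drop 3: S rot3 at col 4 lands with bottom-row=3; cleared 0 line(s) (total 0); column heights now [0 2 4 4 6 5 0], max=6

Answer: .......
.......
....#..
....##.
..####.
..#....
.##....
.##....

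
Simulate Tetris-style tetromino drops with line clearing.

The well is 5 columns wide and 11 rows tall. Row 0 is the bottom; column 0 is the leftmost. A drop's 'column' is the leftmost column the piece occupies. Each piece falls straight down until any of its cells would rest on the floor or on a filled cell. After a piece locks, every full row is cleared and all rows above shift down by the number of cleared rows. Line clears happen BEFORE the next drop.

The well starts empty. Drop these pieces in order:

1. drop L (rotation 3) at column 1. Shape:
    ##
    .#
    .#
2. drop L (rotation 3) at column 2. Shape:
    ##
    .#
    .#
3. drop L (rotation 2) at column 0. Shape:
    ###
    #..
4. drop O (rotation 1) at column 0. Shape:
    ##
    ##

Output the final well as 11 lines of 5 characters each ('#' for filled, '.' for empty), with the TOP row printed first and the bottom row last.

Drop 1: L rot3 at col 1 lands with bottom-row=0; cleared 0 line(s) (total 0); column heights now [0 3 3 0 0], max=3
Drop 2: L rot3 at col 2 lands with bottom-row=1; cleared 0 line(s) (total 0); column heights now [0 3 4 4 0], max=4
Drop 3: L rot2 at col 0 lands with bottom-row=3; cleared 0 line(s) (total 0); column heights now [5 5 5 4 0], max=5
Drop 4: O rot1 at col 0 lands with bottom-row=5; cleared 0 line(s) (total 0); column heights now [7 7 5 4 0], max=7

Answer: .....
.....
.....
.....
##...
##...
###..
#.##.
.###.
..##.
..#..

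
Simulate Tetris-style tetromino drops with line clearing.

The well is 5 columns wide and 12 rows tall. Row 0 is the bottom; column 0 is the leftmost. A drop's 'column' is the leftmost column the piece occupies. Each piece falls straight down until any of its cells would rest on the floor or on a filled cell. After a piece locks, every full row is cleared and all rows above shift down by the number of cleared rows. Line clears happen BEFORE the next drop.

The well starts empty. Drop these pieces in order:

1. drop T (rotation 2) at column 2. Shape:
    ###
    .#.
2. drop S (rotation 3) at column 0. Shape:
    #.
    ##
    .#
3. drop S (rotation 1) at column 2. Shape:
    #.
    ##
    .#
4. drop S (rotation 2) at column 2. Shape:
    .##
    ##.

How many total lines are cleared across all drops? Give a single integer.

Drop 1: T rot2 at col 2 lands with bottom-row=0; cleared 0 line(s) (total 0); column heights now [0 0 2 2 2], max=2
Drop 2: S rot3 at col 0 lands with bottom-row=0; cleared 1 line(s) (total 1); column heights now [2 1 0 1 0], max=2
Drop 3: S rot1 at col 2 lands with bottom-row=1; cleared 0 line(s) (total 1); column heights now [2 1 4 3 0], max=4
Drop 4: S rot2 at col 2 lands with bottom-row=4; cleared 0 line(s) (total 1); column heights now [2 1 5 6 6], max=6

Answer: 1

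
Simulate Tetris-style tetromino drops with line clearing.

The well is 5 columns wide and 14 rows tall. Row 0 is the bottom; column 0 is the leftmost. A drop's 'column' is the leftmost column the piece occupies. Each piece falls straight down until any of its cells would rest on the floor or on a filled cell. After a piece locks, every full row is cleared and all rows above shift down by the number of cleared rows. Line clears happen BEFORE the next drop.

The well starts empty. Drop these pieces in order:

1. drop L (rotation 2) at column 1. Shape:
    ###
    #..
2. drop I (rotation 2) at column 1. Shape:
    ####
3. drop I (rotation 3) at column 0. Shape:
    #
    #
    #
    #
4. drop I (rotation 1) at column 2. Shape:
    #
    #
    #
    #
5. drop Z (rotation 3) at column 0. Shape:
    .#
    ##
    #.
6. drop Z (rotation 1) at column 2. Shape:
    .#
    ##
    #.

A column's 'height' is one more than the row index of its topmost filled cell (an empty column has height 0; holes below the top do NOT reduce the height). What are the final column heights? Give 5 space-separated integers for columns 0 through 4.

Answer: 5 6 8 9 0

Derivation:
Drop 1: L rot2 at col 1 lands with bottom-row=0; cleared 0 line(s) (total 0); column heights now [0 2 2 2 0], max=2
Drop 2: I rot2 at col 1 lands with bottom-row=2; cleared 0 line(s) (total 0); column heights now [0 3 3 3 3], max=3
Drop 3: I rot3 at col 0 lands with bottom-row=0; cleared 1 line(s) (total 1); column heights now [3 2 2 2 0], max=3
Drop 4: I rot1 at col 2 lands with bottom-row=2; cleared 0 line(s) (total 1); column heights now [3 2 6 2 0], max=6
Drop 5: Z rot3 at col 0 lands with bottom-row=3; cleared 0 line(s) (total 1); column heights now [5 6 6 2 0], max=6
Drop 6: Z rot1 at col 2 lands with bottom-row=6; cleared 0 line(s) (total 1); column heights now [5 6 8 9 0], max=9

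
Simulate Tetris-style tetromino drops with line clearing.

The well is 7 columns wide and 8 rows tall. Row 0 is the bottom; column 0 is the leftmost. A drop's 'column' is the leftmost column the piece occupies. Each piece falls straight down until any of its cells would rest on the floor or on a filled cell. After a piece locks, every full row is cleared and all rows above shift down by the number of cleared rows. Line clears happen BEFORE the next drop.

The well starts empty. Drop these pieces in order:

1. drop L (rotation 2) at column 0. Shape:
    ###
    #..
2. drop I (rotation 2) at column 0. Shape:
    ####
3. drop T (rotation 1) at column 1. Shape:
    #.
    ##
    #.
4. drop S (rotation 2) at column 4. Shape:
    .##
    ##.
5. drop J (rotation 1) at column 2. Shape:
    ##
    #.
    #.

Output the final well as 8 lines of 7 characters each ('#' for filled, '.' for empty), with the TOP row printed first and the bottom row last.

Drop 1: L rot2 at col 0 lands with bottom-row=0; cleared 0 line(s) (total 0); column heights now [2 2 2 0 0 0 0], max=2
Drop 2: I rot2 at col 0 lands with bottom-row=2; cleared 0 line(s) (total 0); column heights now [3 3 3 3 0 0 0], max=3
Drop 3: T rot1 at col 1 lands with bottom-row=3; cleared 0 line(s) (total 0); column heights now [3 6 5 3 0 0 0], max=6
Drop 4: S rot2 at col 4 lands with bottom-row=0; cleared 0 line(s) (total 0); column heights now [3 6 5 3 1 2 2], max=6
Drop 5: J rot1 at col 2 lands with bottom-row=5; cleared 0 line(s) (total 0); column heights now [3 6 8 8 1 2 2], max=8

Answer: ..##...
..#....
.##....
.##....
.#.....
####...
###..##
#...##.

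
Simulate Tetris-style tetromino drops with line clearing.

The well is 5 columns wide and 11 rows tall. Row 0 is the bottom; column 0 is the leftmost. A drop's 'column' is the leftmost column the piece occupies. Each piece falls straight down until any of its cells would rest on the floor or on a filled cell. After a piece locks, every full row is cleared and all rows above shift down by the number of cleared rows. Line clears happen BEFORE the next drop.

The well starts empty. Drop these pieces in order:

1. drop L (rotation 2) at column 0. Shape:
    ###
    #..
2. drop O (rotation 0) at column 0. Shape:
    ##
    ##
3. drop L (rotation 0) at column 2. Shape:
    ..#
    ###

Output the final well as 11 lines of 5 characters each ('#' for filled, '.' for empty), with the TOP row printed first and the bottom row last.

Answer: .....
.....
.....
.....
.....
.....
.....
.....
##..#
###..
#....

Derivation:
Drop 1: L rot2 at col 0 lands with bottom-row=0; cleared 0 line(s) (total 0); column heights now [2 2 2 0 0], max=2
Drop 2: O rot0 at col 0 lands with bottom-row=2; cleared 0 line(s) (total 0); column heights now [4 4 2 0 0], max=4
Drop 3: L rot0 at col 2 lands with bottom-row=2; cleared 1 line(s) (total 1); column heights now [3 3 2 0 3], max=3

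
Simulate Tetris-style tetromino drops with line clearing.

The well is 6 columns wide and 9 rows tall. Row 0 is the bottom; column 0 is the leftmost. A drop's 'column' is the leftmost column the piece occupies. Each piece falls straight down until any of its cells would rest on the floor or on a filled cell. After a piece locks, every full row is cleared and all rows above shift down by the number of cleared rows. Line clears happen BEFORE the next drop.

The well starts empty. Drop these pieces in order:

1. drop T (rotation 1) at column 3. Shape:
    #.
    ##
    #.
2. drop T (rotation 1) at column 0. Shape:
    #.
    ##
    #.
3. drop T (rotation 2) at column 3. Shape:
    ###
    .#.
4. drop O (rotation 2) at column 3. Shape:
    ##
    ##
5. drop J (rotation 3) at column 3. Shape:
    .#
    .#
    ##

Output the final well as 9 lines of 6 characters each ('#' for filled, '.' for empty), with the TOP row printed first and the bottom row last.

Drop 1: T rot1 at col 3 lands with bottom-row=0; cleared 0 line(s) (total 0); column heights now [0 0 0 3 2 0], max=3
Drop 2: T rot1 at col 0 lands with bottom-row=0; cleared 0 line(s) (total 0); column heights now [3 2 0 3 2 0], max=3
Drop 3: T rot2 at col 3 lands with bottom-row=2; cleared 0 line(s) (total 0); column heights now [3 2 0 4 4 4], max=4
Drop 4: O rot2 at col 3 lands with bottom-row=4; cleared 0 line(s) (total 0); column heights now [3 2 0 6 6 4], max=6
Drop 5: J rot3 at col 3 lands with bottom-row=6; cleared 0 line(s) (total 0); column heights now [3 2 0 7 9 4], max=9

Answer: ....#.
....#.
...##.
...##.
...##.
...###
#..##.
##.##.
#..#..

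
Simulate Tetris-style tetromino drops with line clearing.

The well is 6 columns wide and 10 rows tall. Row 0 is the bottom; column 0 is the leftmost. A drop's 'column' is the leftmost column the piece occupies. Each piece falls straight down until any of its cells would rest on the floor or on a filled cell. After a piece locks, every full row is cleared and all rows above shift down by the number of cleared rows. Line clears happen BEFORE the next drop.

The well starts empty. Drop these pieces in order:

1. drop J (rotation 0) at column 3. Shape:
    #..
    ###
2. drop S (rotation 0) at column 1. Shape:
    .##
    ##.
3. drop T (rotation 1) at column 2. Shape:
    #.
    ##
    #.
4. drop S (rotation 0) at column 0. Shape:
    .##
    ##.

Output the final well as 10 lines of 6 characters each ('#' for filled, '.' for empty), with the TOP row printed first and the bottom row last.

Answer: ......
......
......
.##...
###...
..##..
..#...
..##..
.###..
...###

Derivation:
Drop 1: J rot0 at col 3 lands with bottom-row=0; cleared 0 line(s) (total 0); column heights now [0 0 0 2 1 1], max=2
Drop 2: S rot0 at col 1 lands with bottom-row=1; cleared 0 line(s) (total 0); column heights now [0 2 3 3 1 1], max=3
Drop 3: T rot1 at col 2 lands with bottom-row=3; cleared 0 line(s) (total 0); column heights now [0 2 6 5 1 1], max=6
Drop 4: S rot0 at col 0 lands with bottom-row=5; cleared 0 line(s) (total 0); column heights now [6 7 7 5 1 1], max=7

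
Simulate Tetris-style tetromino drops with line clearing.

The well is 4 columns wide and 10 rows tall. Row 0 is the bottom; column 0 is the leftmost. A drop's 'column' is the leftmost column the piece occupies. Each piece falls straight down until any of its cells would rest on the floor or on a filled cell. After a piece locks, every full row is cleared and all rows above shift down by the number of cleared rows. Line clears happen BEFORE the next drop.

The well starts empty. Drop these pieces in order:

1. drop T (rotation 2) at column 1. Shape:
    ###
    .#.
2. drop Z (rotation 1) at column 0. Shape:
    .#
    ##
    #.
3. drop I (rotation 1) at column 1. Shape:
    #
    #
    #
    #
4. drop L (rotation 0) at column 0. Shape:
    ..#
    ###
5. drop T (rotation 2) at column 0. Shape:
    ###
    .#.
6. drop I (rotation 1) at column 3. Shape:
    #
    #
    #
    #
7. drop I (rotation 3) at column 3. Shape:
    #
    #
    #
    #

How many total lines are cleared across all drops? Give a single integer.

Answer: 2

Derivation:
Drop 1: T rot2 at col 1 lands with bottom-row=0; cleared 0 line(s) (total 0); column heights now [0 2 2 2], max=2
Drop 2: Z rot1 at col 0 lands with bottom-row=1; cleared 1 line(s) (total 1); column heights now [2 3 1 0], max=3
Drop 3: I rot1 at col 1 lands with bottom-row=3; cleared 0 line(s) (total 1); column heights now [2 7 1 0], max=7
Drop 4: L rot0 at col 0 lands with bottom-row=7; cleared 0 line(s) (total 1); column heights now [8 8 9 0], max=9
Drop 5: T rot2 at col 0 lands with bottom-row=8; cleared 0 line(s) (total 1); column heights now [10 10 10 0], max=10
Drop 6: I rot1 at col 3 lands with bottom-row=0; cleared 0 line(s) (total 1); column heights now [10 10 10 4], max=10
Drop 7: I rot3 at col 3 lands with bottom-row=4; cleared 1 line(s) (total 2); column heights now [9 9 9 7], max=9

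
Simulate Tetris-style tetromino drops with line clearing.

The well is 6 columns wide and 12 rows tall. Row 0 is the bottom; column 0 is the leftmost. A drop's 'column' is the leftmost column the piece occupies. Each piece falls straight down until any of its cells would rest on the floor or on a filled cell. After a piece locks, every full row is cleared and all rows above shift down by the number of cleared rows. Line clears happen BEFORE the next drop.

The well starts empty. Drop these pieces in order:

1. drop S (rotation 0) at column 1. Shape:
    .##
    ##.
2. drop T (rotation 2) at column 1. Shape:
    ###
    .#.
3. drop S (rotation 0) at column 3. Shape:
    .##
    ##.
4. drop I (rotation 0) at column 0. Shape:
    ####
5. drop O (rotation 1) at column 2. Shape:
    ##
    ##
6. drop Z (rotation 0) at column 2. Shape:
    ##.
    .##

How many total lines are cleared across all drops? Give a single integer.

Answer: 1

Derivation:
Drop 1: S rot0 at col 1 lands with bottom-row=0; cleared 0 line(s) (total 0); column heights now [0 1 2 2 0 0], max=2
Drop 2: T rot2 at col 1 lands with bottom-row=2; cleared 0 line(s) (total 0); column heights now [0 4 4 4 0 0], max=4
Drop 3: S rot0 at col 3 lands with bottom-row=4; cleared 0 line(s) (total 0); column heights now [0 4 4 5 6 6], max=6
Drop 4: I rot0 at col 0 lands with bottom-row=5; cleared 1 line(s) (total 1); column heights now [0 4 4 5 5 0], max=5
Drop 5: O rot1 at col 2 lands with bottom-row=5; cleared 0 line(s) (total 1); column heights now [0 4 7 7 5 0], max=7
Drop 6: Z rot0 at col 2 lands with bottom-row=7; cleared 0 line(s) (total 1); column heights now [0 4 9 9 8 0], max=9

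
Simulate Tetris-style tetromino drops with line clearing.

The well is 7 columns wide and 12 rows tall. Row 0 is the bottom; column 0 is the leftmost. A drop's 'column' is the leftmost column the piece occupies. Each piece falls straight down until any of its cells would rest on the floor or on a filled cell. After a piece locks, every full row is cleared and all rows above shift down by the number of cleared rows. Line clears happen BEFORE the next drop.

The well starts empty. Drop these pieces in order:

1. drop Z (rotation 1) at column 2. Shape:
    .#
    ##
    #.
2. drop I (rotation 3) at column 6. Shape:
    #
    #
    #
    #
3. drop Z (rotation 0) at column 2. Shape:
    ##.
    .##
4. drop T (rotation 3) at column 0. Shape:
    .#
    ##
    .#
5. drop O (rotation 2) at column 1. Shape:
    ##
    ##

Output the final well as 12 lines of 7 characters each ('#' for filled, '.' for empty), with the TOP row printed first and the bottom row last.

Answer: .......
.......
.......
.......
.......
.##....
.##....
..##...
...##.#
.#.#..#
####..#
.##...#

Derivation:
Drop 1: Z rot1 at col 2 lands with bottom-row=0; cleared 0 line(s) (total 0); column heights now [0 0 2 3 0 0 0], max=3
Drop 2: I rot3 at col 6 lands with bottom-row=0; cleared 0 line(s) (total 0); column heights now [0 0 2 3 0 0 4], max=4
Drop 3: Z rot0 at col 2 lands with bottom-row=3; cleared 0 line(s) (total 0); column heights now [0 0 5 5 4 0 4], max=5
Drop 4: T rot3 at col 0 lands with bottom-row=0; cleared 0 line(s) (total 0); column heights now [2 3 5 5 4 0 4], max=5
Drop 5: O rot2 at col 1 lands with bottom-row=5; cleared 0 line(s) (total 0); column heights now [2 7 7 5 4 0 4], max=7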